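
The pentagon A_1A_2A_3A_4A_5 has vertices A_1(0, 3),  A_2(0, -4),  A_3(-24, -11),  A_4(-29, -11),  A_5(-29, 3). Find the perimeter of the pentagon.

|A_1A_2| = √((0)² + (-7)²) = √49 = 7
|A_2A_3| = √((-24)² + (-7)²) = √625 = 25
|A_3A_4| = √((-5)² + (0)²) = √25 = 5
|A_4A_5| = √((0)² + (14)²) = √196 = 14
|A_5A_1| = √((29)² + (0)²) = √841 = 29
Perimeter = 7 + 25 + 5 + 14 + 29 = 80.

80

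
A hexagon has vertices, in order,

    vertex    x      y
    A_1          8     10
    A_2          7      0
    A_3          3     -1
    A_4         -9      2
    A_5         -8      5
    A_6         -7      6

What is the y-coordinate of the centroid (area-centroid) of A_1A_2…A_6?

293/72

Apply Gauss's area formula. First the cross-terms c_i = x_i·y_{i+1} − x_{i+1}·y_i:
  -70, -7, -3, -29, -13, -118  ⇒  2A = -240, A = -120.
Then Σ (y_i + y_{i+1})·c_i = -2930, so ȳ = -2930 / (6·(-120)) = 293/72.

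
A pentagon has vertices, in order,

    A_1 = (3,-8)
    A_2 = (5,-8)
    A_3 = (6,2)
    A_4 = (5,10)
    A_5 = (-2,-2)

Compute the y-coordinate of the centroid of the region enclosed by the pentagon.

Apply Gauss's area formula. First the cross-terms c_i = x_i·y_{i+1} − x_{i+1}·y_i:
  16, 58, 50, 10, 22  ⇒  2A = 156, A = 78.
Then Σ (y_i + y_{i+1})·c_i = -144, so ȳ = -144 / (6·78) = -4/13.

-4/13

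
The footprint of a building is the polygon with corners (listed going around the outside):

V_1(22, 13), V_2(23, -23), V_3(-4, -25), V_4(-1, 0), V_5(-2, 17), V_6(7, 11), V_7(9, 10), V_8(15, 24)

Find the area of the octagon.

Apply the surveyor's formula: 2A = Σ (x_i·y_{i+1} − x_{i+1}·y_i), indices taken mod 8.
Σ = (-805) + (-667) + (-25) + (-17) + (-141) + (-29) + (66) + (-333) = -1951
Area = |Σ|/2 = 975.5.

975.5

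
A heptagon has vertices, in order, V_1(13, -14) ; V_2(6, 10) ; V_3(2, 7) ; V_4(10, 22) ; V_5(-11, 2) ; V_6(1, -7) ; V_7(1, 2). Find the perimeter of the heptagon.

|V_1V_2| = √((-7)² + (24)²) = √625 = 25
|V_2V_3| = √((-4)² + (-3)²) = √25 = 5
|V_3V_4| = √((8)² + (15)²) = √289 = 17
|V_4V_5| = √((-21)² + (-20)²) = √841 = 29
|V_5V_6| = √((12)² + (-9)²) = √225 = 15
|V_6V_7| = √((0)² + (9)²) = √81 = 9
|V_7V_1| = √((12)² + (-16)²) = √400 = 20
Perimeter = 25 + 5 + 17 + 29 + 15 + 9 + 20 = 120.

120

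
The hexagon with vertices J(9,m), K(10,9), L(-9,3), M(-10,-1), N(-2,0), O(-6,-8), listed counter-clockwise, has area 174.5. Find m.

-2

Write out the shoelace sum; only the two edges meeting at J involve m:
2·Area = [((-6)·m − 9·(-8)) + (9·9 − 10·m)] + 164
       = -16·m + 317 = 349
⇒ m = -2.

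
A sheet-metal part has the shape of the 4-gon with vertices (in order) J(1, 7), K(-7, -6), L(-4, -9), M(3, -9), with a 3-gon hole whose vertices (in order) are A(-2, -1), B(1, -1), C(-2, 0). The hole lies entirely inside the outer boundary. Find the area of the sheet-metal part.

Outer boundary:
Apply Gauss's area formula: 2A = Σ (x_i·y_{i+1} − x_{i+1}·y_i), indices taken mod 4.
Σ = (43) + (39) + (63) + (30) = 175
Area = |Σ|/2 = 87.5.
Hole:
Apply the surveyor's formula: 2A = Σ (x_i·y_{i+1} − x_{i+1}·y_i), indices taken mod 3.
Σ = (3) + (-2) + (2) = 3
Area = |Σ|/2 = 1.5.
Net area = 87.5 − 1.5 = 86.

86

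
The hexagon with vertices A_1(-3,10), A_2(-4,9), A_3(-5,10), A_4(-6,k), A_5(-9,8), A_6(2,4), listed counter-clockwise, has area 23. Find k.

Write out the shoelace sum; only the two edges meeting at A_4 involve k:
2·Area = [((-5)·k − (-6)·10) + ((-6)·8 − (-9)·k)] + -2
       = 4·k + 10 = 46
⇒ k = 9.

9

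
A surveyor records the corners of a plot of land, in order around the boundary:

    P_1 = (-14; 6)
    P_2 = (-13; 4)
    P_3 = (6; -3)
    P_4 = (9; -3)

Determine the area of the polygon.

29

Σ = (22) + (15) + (9) + (12) = 58
Area = |Σ|/2 = 29.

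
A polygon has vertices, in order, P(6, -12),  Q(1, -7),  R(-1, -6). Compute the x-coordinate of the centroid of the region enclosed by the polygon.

Apply the surveyor's formula. First the cross-terms c_i = x_i·y_{i+1} − x_{i+1}·y_i:
  -30, -13, 48  ⇒  2A = 5, A = 2.5.
Then Σ (x_i + x_{i+1})·c_i = 30, so x̄ = 30 / (6·2.5) = 2.

2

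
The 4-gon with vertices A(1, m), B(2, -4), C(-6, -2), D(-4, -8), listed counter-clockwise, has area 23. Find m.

-5

The doubled signed area Σ (x_i y_{i+1} − x_{i+1} y_i) is linear in m.
With m=0 it equals 16; the coefficient of m is -6 (from the two edges through A).
So -6·m + 16 = 2·23 = 46 ⇒ m = -5.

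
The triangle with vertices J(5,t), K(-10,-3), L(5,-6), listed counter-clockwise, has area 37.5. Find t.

-1

The doubled signed area Σ (x_i y_{i+1} − x_{i+1} y_i) is linear in t.
With t=0 it equals 90; the coefficient of t is 15 (from the two edges through J).
So 15·t + 90 = 2·37.5 = 75 ⇒ t = -1.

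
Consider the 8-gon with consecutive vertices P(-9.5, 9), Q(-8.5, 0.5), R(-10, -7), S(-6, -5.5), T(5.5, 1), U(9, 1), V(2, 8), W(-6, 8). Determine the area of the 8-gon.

Apply Gauss's area formula: 2A = Σ (x_i·y_{i+1} − x_{i+1}·y_i), indices taken mod 8.
Cross-terms: 71.75, 64.5, 13, 24.25, -3.5, 70, 64, 22  ⇒  Σ = 326
Area = |Σ|/2 = 163.

163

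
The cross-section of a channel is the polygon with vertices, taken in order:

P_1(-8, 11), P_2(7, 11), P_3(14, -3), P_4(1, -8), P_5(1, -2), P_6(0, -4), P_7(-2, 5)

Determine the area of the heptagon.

218.5

Σ = (-165) + (-175) + (-109) + (6) + (-4) + (-8) + (18) = -437
Area = |Σ|/2 = 218.5.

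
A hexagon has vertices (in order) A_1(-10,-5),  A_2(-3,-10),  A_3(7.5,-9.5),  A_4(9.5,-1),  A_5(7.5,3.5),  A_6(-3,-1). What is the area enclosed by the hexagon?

Cross-terms: 85, 103.5, 82.75, 40.75, 3, 5  ⇒  Σ = 320
Area = |Σ|/2 = 160.

160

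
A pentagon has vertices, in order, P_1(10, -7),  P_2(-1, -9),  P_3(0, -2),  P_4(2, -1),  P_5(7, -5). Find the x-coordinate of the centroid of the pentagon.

877/279

Apply Gauss's area formula. First the cross-terms c_i = x_i·y_{i+1} − x_{i+1}·y_i:
  -97, 2, 4, -3, 1  ⇒  2A = -93, A = -46.5.
Then Σ (x_i + x_{i+1})·c_i = -877, so x̄ = -877 / (6·(-46.5)) = 877/279.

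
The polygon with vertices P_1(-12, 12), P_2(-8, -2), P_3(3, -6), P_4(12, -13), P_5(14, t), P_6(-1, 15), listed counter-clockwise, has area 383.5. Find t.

0

The doubled signed area Σ (x_i y_{i+1} − x_{i+1} y_i) is linear in t.
With t=0 it equals 767; the coefficient of t is 13 (from the two edges through P_5).
So 13·t + 767 = 2·383.5 = 767 ⇒ t = 0.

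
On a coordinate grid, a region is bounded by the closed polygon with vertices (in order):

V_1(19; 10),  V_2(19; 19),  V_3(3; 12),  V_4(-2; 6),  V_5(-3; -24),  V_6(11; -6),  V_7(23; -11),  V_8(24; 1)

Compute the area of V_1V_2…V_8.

628.5

Apply the shoelace (surveyor's) formula: 2A = Σ (x_i·y_{i+1} − x_{i+1}·y_i), indices taken mod 8.
V_1→V_2: (19)(19) − (19)(10) = 171
V_2→V_3: (19)(12) − (3)(19) = 171
V_3→V_4: (3)(6) − (-2)(12) = 42
V_4→V_5: (-2)(-24) − (-3)(6) = 66
V_5→V_6: (-3)(-6) − (11)(-24) = 282
V_6→V_7: (11)(-11) − (23)(-6) = 17
V_7→V_8: (23)(1) − (24)(-11) = 287
V_8→V_1: (24)(10) − (19)(1) = 221
Σ = 1257
Area = |Σ|/2 = 628.5.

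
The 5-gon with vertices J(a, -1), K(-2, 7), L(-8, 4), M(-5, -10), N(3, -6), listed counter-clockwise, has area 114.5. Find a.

The doubled signed area Σ (x_i y_{i+1} − x_{i+1} y_i) is linear in a.
With a=0 it equals 203; the coefficient of a is 13 (from the two edges through J).
So 13·a + 203 = 2·114.5 = 229 ⇒ a = 2.

2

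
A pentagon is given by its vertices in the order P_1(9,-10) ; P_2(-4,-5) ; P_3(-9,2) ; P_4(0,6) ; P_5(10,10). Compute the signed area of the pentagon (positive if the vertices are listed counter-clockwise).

-221

Apply the shoelace (surveyor's) formula: 2A = Σ (x_i·y_{i+1} − x_{i+1}·y_i), indices taken mod 5.
Σ = (-85) + (-53) + (-54) + (-60) + (-190) = -442
Signed area = Σ/2 = -221 (negative ⇒ clockwise traversal).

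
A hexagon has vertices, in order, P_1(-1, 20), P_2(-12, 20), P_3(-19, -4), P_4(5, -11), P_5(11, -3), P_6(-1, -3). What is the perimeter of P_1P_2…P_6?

|P_1P_2| = √((-11)² + (0)²) = √121 = 11
|P_2P_3| = √((-7)² + (-24)²) = √625 = 25
|P_3P_4| = √((24)² + (-7)²) = √625 = 25
|P_4P_5| = √((6)² + (8)²) = √100 = 10
|P_5P_6| = √((-12)² + (0)²) = √144 = 12
|P_6P_1| = √((0)² + (23)²) = √529 = 23
Perimeter = 11 + 25 + 25 + 10 + 12 + 23 = 106.

106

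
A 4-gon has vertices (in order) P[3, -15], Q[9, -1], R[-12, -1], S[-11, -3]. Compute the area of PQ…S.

Apply the surveyor's formula: 2A = Σ (x_i·y_{i+1} − x_{i+1}·y_i), indices taken mod 4.
Cross-terms: 132, -21, 25, 174  ⇒  Σ = 310
Area = |Σ|/2 = 155.

155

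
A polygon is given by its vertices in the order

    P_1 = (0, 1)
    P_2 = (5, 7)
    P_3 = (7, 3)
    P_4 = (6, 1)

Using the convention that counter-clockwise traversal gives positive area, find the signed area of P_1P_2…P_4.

-22

Apply the shoelace (surveyor's) formula: 2A = Σ (x_i·y_{i+1} − x_{i+1}·y_i), indices taken mod 4.
Σ = (-5) + (-34) + (-11) + (6) = -44
Signed area = Σ/2 = -22 (negative ⇒ clockwise traversal).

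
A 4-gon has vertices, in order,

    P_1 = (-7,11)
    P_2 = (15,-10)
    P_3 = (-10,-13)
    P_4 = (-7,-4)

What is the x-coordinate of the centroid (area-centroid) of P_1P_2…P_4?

Apply Gauss's area formula. First the cross-terms c_i = x_i·y_{i+1} − x_{i+1}·y_i:
  -95, -295, -51, -105  ⇒  2A = -546, A = -273.
Then Σ (x_i + x_{i+1})·c_i = 102, so x̄ = 102 / (6·(-273)) = -17/273.

-17/273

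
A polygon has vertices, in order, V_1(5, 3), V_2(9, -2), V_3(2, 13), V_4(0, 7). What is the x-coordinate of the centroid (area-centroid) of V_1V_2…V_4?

Apply the shoelace (surveyor's) formula. First the cross-terms c_i = x_i·y_{i+1} − x_{i+1}·y_i:
  -37, 121, 14, -35  ⇒  2A = 63, A = 31.5.
Then Σ (x_i + x_{i+1})·c_i = 666, so x̄ = 666 / (6·31.5) = 74/21.

74/21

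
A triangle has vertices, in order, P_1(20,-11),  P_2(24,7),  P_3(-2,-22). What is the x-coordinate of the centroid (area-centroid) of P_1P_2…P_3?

14

Apply the surveyor's formula. First the cross-terms c_i = x_i·y_{i+1} − x_{i+1}·y_i:
  404, -514, 462  ⇒  2A = 352, A = 176.
Then Σ (x_i + x_{i+1})·c_i = 14784, so x̄ = 14784 / (6·176) = 14.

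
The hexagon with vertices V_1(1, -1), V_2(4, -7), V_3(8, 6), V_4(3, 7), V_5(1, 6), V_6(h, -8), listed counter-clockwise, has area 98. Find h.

-10

The doubled signed area Σ (x_i y_{i+1} − x_{i+1} y_i) is linear in h.
With h=0 it equals 126; the coefficient of h is -7 (from the two edges through V_6).
So -7·h + 126 = 2·98 = 196 ⇒ h = -10.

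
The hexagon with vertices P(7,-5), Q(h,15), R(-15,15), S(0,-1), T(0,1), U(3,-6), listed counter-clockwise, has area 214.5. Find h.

Write out the shoelace sum; only the two edges meeting at Q involve h:
2·Area = [(7·15 − h·(-5)) + (h·15 − (-15)·15)] + 39
       = 20·h + 369 = 429
⇒ h = 3.

3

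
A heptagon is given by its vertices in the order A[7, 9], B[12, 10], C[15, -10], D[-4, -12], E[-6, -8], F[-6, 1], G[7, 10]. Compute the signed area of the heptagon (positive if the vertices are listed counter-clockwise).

Apply the surveyor's formula: 2A = Σ (x_i·y_{i+1} − x_{i+1}·y_i), indices taken mod 7.
A→B: (7)(10) − (12)(9) = -38
B→C: (12)(-10) − (15)(10) = -270
C→D: (15)(-12) − (-4)(-10) = -220
D→E: (-4)(-8) − (-6)(-12) = -40
E→F: (-6)(1) − (-6)(-8) = -54
F→G: (-6)(10) − (7)(1) = -67
G→A: (7)(9) − (7)(10) = -7
Σ = -696
Signed area = Σ/2 = -348 (negative ⇒ clockwise traversal).

-348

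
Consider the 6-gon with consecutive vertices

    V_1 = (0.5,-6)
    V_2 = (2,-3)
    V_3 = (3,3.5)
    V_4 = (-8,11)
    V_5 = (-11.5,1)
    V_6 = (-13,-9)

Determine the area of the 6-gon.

202.5

Apply the shoelace (surveyor's) formula: 2A = Σ (x_i·y_{i+1} − x_{i+1}·y_i), indices taken mod 6.
Σ = (10.5) + (16) + (61) + (118.5) + (116.5) + (82.5) = 405
Area = |Σ|/2 = 202.5.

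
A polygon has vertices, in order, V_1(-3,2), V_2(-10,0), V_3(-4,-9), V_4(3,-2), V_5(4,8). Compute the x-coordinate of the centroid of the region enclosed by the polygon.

-433/209

Apply the shoelace formula. First the cross-terms c_i = x_i·y_{i+1} − x_{i+1}·y_i:
  20, 90, 35, 32, 32  ⇒  2A = 209, A = 104.5.
Then Σ (x_i + x_{i+1})·c_i = -1299, so x̄ = -1299 / (6·104.5) = -433/209.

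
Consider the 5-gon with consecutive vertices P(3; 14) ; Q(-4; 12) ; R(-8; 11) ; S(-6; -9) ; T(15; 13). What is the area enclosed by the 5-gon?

Apply the surveyor's formula: 2A = Σ (x_i·y_{i+1} − x_{i+1}·y_i), indices taken mod 5.
Cross-terms: 92, 52, 138, 57, 171  ⇒  Σ = 510
Area = |Σ|/2 = 255.

255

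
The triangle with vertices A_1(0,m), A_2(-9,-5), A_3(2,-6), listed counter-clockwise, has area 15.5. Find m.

The doubled signed area Σ (x_i y_{i+1} − x_{i+1} y_i) is linear in m.
With m=0 it equals 64; the coefficient of m is 11 (from the two edges through A_1).
So 11·m + 64 = 2·15.5 = 31 ⇒ m = -3.

-3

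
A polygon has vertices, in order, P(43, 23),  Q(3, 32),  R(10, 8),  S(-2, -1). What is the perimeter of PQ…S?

|PQ| = √((-40)² + (9)²) = √1681 = 41
|QR| = √((7)² + (-24)²) = √625 = 25
|RS| = √((-12)² + (-9)²) = √225 = 15
|SP| = √((45)² + (24)²) = √2601 = 51
Perimeter = 41 + 25 + 15 + 51 = 132.

132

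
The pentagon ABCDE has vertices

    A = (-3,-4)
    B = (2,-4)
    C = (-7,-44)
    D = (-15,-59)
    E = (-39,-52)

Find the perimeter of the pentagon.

148

|AB| = √((5)² + (0)²) = √25 = 5
|BC| = √((-9)² + (-40)²) = √1681 = 41
|CD| = √((-8)² + (-15)²) = √289 = 17
|DE| = √((-24)² + (7)²) = √625 = 25
|EA| = √((36)² + (48)²) = √3600 = 60
Perimeter = 5 + 41 + 17 + 25 + 60 = 148.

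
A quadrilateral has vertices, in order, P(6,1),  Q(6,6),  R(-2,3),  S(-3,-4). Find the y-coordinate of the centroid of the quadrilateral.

200/147

Apply the shoelace formula. First the cross-terms c_i = x_i·y_{i+1} − x_{i+1}·y_i:
  30, 30, 17, 21  ⇒  2A = 98, A = 49.
Then Σ (y_i + y_{i+1})·c_i = 400, so ȳ = 400 / (6·49) = 200/147.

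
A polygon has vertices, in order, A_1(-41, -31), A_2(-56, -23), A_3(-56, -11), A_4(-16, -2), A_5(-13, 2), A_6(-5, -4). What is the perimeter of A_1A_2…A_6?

|A_1A_2| = √((-15)² + (8)²) = √289 = 17
|A_2A_3| = √((0)² + (12)²) = √144 = 12
|A_3A_4| = √((40)² + (9)²) = √1681 = 41
|A_4A_5| = √((3)² + (4)²) = √25 = 5
|A_5A_6| = √((8)² + (-6)²) = √100 = 10
|A_6A_1| = √((-36)² + (-27)²) = √2025 = 45
Perimeter = 17 + 12 + 41 + 5 + 10 + 45 = 130.

130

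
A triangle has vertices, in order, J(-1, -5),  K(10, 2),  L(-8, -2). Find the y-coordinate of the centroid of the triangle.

Apply the surveyor's formula. First the cross-terms c_i = x_i·y_{i+1} − x_{i+1}·y_i:
  48, -4, 38  ⇒  2A = 82, A = 41.
Then Σ (y_i + y_{i+1})·c_i = -410, so ȳ = -410 / (6·41) = -5/3.

-5/3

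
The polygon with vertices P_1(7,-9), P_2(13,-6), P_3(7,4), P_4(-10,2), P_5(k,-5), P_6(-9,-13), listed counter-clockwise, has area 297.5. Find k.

-13

The doubled signed area Σ (x_i y_{i+1} − x_{i+1} y_i) is linear in k.
With k=0 it equals 400; the coefficient of k is -15 (from the two edges through P_5).
So -15·k + 400 = 2·297.5 = 595 ⇒ k = -13.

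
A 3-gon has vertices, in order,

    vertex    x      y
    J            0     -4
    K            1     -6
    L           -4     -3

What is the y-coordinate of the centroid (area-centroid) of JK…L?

Apply the shoelace formula. First the cross-terms c_i = x_i·y_{i+1} − x_{i+1}·y_i:
  4, -27, 16  ⇒  2A = -7, A = -3.5.
Then Σ (y_i + y_{i+1})·c_i = 91, so ȳ = 91 / (6·(-3.5)) = -13/3.

-13/3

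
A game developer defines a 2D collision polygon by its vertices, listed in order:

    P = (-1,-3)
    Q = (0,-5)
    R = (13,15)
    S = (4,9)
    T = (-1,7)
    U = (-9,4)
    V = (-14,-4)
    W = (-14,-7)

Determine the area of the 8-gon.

Apply Gauss's area formula: 2A = Σ (x_i·y_{i+1} − x_{i+1}·y_i), indices taken mod 8.
Σ = (5) + (65) + (57) + (37) + (59) + (92) + (42) + (35) = 392
Area = |Σ|/2 = 196.

196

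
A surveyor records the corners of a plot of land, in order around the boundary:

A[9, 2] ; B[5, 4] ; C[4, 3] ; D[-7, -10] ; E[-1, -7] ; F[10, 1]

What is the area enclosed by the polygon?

Apply the surveyor's formula: 2A = Σ (x_i·y_{i+1} − x_{i+1}·y_i), indices taken mod 6.
Cross-terms: 26, -1, -19, 39, 69, 11  ⇒  Σ = 125
Area = |Σ|/2 = 62.5.

62.5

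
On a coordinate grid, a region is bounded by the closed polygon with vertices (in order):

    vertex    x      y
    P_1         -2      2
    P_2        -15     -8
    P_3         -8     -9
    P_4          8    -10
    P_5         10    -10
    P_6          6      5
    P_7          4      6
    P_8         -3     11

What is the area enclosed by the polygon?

246.5

P_1→P_2: (-2)(-8) − (-15)(2) = 46
P_2→P_3: (-15)(-9) − (-8)(-8) = 71
P_3→P_4: (-8)(-10) − (8)(-9) = 152
P_4→P_5: (8)(-10) − (10)(-10) = 20
P_5→P_6: (10)(5) − (6)(-10) = 110
P_6→P_7: (6)(6) − (4)(5) = 16
P_7→P_8: (4)(11) − (-3)(6) = 62
P_8→P_1: (-3)(2) − (-2)(11) = 16
Σ = 493
Area = |Σ|/2 = 246.5.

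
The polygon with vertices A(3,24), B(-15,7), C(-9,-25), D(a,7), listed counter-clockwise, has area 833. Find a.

19

Write out the shoelace sum; only the two edges meeting at D involve a:
2·Area = [((-9)·7 − a·(-25)) + (a·24 − 3·7)] + 819
       = 49·a + 735 = 1666
⇒ a = 19.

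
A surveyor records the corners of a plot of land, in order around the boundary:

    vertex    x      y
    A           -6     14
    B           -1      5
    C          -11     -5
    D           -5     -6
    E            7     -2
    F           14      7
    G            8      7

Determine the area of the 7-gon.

Apply the shoelace (surveyor's) formula: 2A = Σ (x_i·y_{i+1} − x_{i+1}·y_i), indices taken mod 7.
Σ = (-16) + (60) + (41) + (52) + (77) + (42) + (154) = 410
Area = |Σ|/2 = 205.

205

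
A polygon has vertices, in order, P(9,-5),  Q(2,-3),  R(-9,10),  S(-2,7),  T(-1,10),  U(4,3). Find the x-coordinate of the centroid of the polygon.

Apply the shoelace formula. First the cross-terms c_i = x_i·y_{i+1} − x_{i+1}·y_i:
  -17, -7, -43, -13, -43, -47  ⇒  2A = -170, A = -85.
Then Σ (x_i + x_{i+1})·c_i = -366, so x̄ = -366 / (6·(-85)) = 61/85.

61/85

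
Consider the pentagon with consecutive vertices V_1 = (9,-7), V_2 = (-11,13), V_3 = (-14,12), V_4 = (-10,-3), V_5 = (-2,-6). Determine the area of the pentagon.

Apply the shoelace formula: 2A = Σ (x_i·y_{i+1} − x_{i+1}·y_i), indices taken mod 5.
Σ = (40) + (50) + (162) + (54) + (68) = 374
Area = |Σ|/2 = 187.

187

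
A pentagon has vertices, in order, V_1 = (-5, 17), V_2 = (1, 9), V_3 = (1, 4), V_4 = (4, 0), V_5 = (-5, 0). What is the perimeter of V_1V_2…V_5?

|V_1V_2| = √((6)² + (-8)²) = √100 = 10
|V_2V_3| = √((0)² + (-5)²) = √25 = 5
|V_3V_4| = √((3)² + (-4)²) = √25 = 5
|V_4V_5| = √((-9)² + (0)²) = √81 = 9
|V_5V_1| = √((0)² + (17)²) = √289 = 17
Perimeter = 10 + 5 + 5 + 9 + 17 = 46.

46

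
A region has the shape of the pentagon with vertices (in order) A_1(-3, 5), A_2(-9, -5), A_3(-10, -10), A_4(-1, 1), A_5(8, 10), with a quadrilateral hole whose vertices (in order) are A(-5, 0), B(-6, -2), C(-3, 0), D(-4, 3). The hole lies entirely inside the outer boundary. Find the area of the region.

61

Outer boundary:
Σ = (60) + (40) + (-20) + (-18) + (70) = 132
Area = |Σ|/2 = 66.
Hole:
Apply the surveyor's formula: 2A = Σ (x_i·y_{i+1} − x_{i+1}·y_i), indices taken mod 4.
Σ = (10) + (-6) + (-9) + (15) = 10
Area = |Σ|/2 = 5.
Net area = 66 − 5 = 61.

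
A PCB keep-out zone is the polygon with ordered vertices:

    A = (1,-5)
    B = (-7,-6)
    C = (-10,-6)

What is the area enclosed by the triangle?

Apply the shoelace (surveyor's) formula: 2A = Σ (x_i·y_{i+1} − x_{i+1}·y_i), indices taken mod 3.
Cross-terms: -41, -18, 56  ⇒  Σ = -3
Area = |Σ|/2 = 1.5.

1.5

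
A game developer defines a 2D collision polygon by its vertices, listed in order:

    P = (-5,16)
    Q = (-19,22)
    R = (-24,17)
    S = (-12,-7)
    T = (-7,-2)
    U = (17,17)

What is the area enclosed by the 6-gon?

Apply Gauss's area formula: 2A = Σ (x_i·y_{i+1} − x_{i+1}·y_i), indices taken mod 6.
Σ = (194) + (205) + (372) + (-25) + (-85) + (357) = 1018
Area = |Σ|/2 = 509.

509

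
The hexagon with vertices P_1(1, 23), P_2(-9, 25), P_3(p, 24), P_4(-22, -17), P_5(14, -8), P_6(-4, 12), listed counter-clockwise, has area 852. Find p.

-17

The doubled signed area Σ (x_i y_{i+1} − x_{i+1} y_i) is linear in p.
With p=0 it equals 990; the coefficient of p is -42 (from the two edges through P_3).
So -42·p + 990 = 2·852 = 1704 ⇒ p = -17.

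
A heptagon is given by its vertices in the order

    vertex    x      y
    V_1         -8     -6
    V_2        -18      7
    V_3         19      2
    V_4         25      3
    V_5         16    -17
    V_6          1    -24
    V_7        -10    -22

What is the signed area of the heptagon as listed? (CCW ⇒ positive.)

Apply the shoelace (surveyor's) formula: 2A = Σ (x_i·y_{i+1} − x_{i+1}·y_i), indices taken mod 7.
Σ = (-164) + (-169) + (7) + (-473) + (-367) + (-262) + (-116) = -1544
Signed area = Σ/2 = -772 (negative ⇒ clockwise traversal).

-772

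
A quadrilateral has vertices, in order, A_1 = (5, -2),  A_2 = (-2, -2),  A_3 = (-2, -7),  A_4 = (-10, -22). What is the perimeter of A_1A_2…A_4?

54

|A_1A_2| = √((-7)² + (0)²) = √49 = 7
|A_2A_3| = √((0)² + (-5)²) = √25 = 5
|A_3A_4| = √((-8)² + (-15)²) = √289 = 17
|A_4A_1| = √((15)² + (20)²) = √625 = 25
Perimeter = 7 + 5 + 17 + 25 = 54.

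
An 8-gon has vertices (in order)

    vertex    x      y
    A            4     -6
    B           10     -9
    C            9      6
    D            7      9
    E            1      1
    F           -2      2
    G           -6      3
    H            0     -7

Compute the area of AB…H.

141

Apply the surveyor's formula: 2A = Σ (x_i·y_{i+1} − x_{i+1}·y_i), indices taken mod 8.
Σ = (24) + (141) + (39) + (-2) + (4) + (6) + (42) + (28) = 282
Area = |Σ|/2 = 141.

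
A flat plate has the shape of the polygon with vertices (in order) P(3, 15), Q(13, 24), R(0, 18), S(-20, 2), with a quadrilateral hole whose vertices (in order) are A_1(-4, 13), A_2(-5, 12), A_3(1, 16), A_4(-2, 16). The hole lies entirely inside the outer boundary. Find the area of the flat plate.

Outer boundary:
Apply Gauss's area formula: 2A = Σ (x_i·y_{i+1} − x_{i+1}·y_i), indices taken mod 4.
Σ = (-123) + (234) + (360) + (-306) = 165
Area = |Σ|/2 = 82.5.
Hole:
Apply the surveyor's formula: 2A = Σ (x_i·y_{i+1} − x_{i+1}·y_i), indices taken mod 4.
A_1→A_2: (-4)(12) − (-5)(13) = 17
A_2→A_3: (-5)(16) − (1)(12) = -92
A_3→A_4: (1)(16) − (-2)(16) = 48
A_4→A_1: (-2)(13) − (-4)(16) = 38
Σ = 11
Area = |Σ|/2 = 5.5.
Net area = 82.5 − 5.5 = 77.

77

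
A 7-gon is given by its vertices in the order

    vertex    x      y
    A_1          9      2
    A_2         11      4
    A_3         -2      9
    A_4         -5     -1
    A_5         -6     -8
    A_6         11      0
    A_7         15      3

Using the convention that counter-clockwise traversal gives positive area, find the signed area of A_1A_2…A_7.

163

Apply the shoelace formula: 2A = Σ (x_i·y_{i+1} − x_{i+1}·y_i), indices taken mod 7.
A_1→A_2: (9)(4) − (11)(2) = 14
A_2→A_3: (11)(9) − (-2)(4) = 107
A_3→A_4: (-2)(-1) − (-5)(9) = 47
A_4→A_5: (-5)(-8) − (-6)(-1) = 34
A_5→A_6: (-6)(0) − (11)(-8) = 88
A_6→A_7: (11)(3) − (15)(0) = 33
A_7→A_1: (15)(2) − (9)(3) = 3
Σ = 326
Signed area = Σ/2 = 163 (positive ⇒ counter-clockwise traversal).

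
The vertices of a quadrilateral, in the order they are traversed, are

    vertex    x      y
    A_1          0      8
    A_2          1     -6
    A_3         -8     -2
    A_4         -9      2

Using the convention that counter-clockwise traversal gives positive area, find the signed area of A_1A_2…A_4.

-82

A_1→A_2: (0)(-6) − (1)(8) = -8
A_2→A_3: (1)(-2) − (-8)(-6) = -50
A_3→A_4: (-8)(2) − (-9)(-2) = -34
A_4→A_1: (-9)(8) − (0)(2) = -72
Σ = -164
Signed area = Σ/2 = -82 (negative ⇒ clockwise traversal).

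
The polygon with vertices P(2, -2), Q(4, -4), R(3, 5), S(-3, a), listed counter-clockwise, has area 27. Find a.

1

Write out the shoelace sum; only the two edges meeting at S involve a:
2·Area = [(3·a − (-3)·5) + ((-3)·(-2) − 2·a)] + 32
       = 1·a + 53 = 54
⇒ a = 1.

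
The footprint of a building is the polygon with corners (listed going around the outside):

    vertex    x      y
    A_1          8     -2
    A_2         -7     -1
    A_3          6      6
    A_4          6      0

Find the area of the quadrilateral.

53

Σ = (-22) + (-36) + (-36) + (-12) = -106
Area = |Σ|/2 = 53.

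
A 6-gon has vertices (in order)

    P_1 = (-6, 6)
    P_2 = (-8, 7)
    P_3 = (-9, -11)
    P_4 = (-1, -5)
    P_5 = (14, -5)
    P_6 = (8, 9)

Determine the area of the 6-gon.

Apply Gauss's area formula: 2A = Σ (x_i·y_{i+1} − x_{i+1}·y_i), indices taken mod 6.
Σ = (6) + (151) + (34) + (75) + (166) + (102) = 534
Area = |Σ|/2 = 267.

267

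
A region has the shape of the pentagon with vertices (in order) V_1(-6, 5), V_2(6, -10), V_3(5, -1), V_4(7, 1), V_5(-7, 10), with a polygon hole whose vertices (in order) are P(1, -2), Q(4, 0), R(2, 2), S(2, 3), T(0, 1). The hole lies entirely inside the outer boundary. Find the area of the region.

84.5

Outer boundary:
Apply Gauss's area formula: 2A = Σ (x_i·y_{i+1} − x_{i+1}·y_i), indices taken mod 5.
Σ = (30) + (44) + (12) + (77) + (25) = 188
Area = |Σ|/2 = 94.
Hole:
Apply Gauss's area formula: 2A = Σ (x_i·y_{i+1} − x_{i+1}·y_i), indices taken mod 5.
P→Q: (1)(0) − (4)(-2) = 8
Q→R: (4)(2) − (2)(0) = 8
R→S: (2)(3) − (2)(2) = 2
S→T: (2)(1) − (0)(3) = 2
T→P: (0)(-2) − (1)(1) = -1
Σ = 19
Area = |Σ|/2 = 9.5.
Net area = 94 − 9.5 = 84.5.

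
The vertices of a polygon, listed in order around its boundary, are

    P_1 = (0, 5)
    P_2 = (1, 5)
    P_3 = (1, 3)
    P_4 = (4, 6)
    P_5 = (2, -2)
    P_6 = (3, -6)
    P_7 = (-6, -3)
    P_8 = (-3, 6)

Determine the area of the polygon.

72

Apply the surveyor's formula: 2A = Σ (x_i·y_{i+1} − x_{i+1}·y_i), indices taken mod 8.
Σ = (-5) + (-2) + (-6) + (-20) + (-6) + (-45) + (-45) + (-15) = -144
Area = |Σ|/2 = 72.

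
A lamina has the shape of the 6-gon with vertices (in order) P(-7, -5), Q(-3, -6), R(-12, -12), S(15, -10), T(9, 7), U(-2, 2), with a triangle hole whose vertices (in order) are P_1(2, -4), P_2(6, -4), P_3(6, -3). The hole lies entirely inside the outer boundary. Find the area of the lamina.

Outer boundary:
Apply Gauss's area formula: 2A = Σ (x_i·y_{i+1} − x_{i+1}·y_i), indices taken mod 6.
Σ = (27) + (-36) + (300) + (195) + (32) + (24) = 542
Area = |Σ|/2 = 271.
Hole:
Apply the shoelace formula: 2A = Σ (x_i·y_{i+1} − x_{i+1}·y_i), indices taken mod 3.
P_1→P_2: (2)(-4) − (6)(-4) = 16
P_2→P_3: (6)(-3) − (6)(-4) = 6
P_3→P_1: (6)(-4) − (2)(-3) = -18
Σ = 4
Area = |Σ|/2 = 2.
Net area = 271 − 2 = 269.

269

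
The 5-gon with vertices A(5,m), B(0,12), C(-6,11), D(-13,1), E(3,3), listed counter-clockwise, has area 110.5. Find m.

3

The doubled signed area Σ (x_i y_{i+1} − x_{i+1} y_i) is linear in m.
With m=0 it equals 212; the coefficient of m is 3 (from the two edges through A).
So 3·m + 212 = 2·110.5 = 221 ⇒ m = 3.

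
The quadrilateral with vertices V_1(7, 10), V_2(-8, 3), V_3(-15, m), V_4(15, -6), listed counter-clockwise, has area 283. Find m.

The doubled signed area Σ (x_i y_{i+1} − x_{i+1} y_i) is linear in m.
With m=0 it equals 428; the coefficient of m is -23 (from the two edges through V_3).
So -23·m + 428 = 2·283 = 566 ⇒ m = -6.

-6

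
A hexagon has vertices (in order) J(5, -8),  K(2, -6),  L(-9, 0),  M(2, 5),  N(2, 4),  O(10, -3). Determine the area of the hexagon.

Σ = (-14) + (-54) + (-45) + (-2) + (-46) + (-65) = -226
Area = |Σ|/2 = 113.

113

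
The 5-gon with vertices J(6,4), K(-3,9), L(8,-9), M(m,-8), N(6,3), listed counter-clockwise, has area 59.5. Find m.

9

The doubled signed area Σ (x_i y_{i+1} − x_{i+1} y_i) is linear in m.
With m=0 it equals 11; the coefficient of m is 12 (from the two edges through M).
So 12·m + 11 = 2·59.5 = 119 ⇒ m = 9.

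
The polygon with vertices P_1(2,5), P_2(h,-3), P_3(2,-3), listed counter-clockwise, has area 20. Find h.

The doubled signed area Σ (x_i y_{i+1} − x_{i+1} y_i) is linear in h.
With h=0 it equals 16; the coefficient of h is -8 (from the two edges through P_2).
So -8·h + 16 = 2·20 = 40 ⇒ h = -3.

-3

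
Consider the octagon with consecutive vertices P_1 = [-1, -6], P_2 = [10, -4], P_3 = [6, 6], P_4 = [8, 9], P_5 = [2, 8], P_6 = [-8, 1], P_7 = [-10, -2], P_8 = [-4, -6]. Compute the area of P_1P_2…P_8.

181

P_1→P_2: (-1)(-4) − (10)(-6) = 64
P_2→P_3: (10)(6) − (6)(-4) = 84
P_3→P_4: (6)(9) − (8)(6) = 6
P_4→P_5: (8)(8) − (2)(9) = 46
P_5→P_6: (2)(1) − (-8)(8) = 66
P_6→P_7: (-8)(-2) − (-10)(1) = 26
P_7→P_8: (-10)(-6) − (-4)(-2) = 52
P_8→P_1: (-4)(-6) − (-1)(-6) = 18
Σ = 362
Area = |Σ|/2 = 181.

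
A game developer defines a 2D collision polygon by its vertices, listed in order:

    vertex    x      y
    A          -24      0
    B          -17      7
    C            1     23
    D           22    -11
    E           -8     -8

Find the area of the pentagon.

Apply the shoelace (surveyor's) formula: 2A = Σ (x_i·y_{i+1} − x_{i+1}·y_i), indices taken mod 5.
Cross-terms: -168, -398, -517, -264, -192  ⇒  Σ = -1539
Area = |Σ|/2 = 769.5.

769.5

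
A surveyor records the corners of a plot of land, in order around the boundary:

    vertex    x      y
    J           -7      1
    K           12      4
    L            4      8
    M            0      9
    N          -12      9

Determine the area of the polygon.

Σ = (-40) + (80) + (36) + (108) + (51) = 235
Area = |Σ|/2 = 117.5.

117.5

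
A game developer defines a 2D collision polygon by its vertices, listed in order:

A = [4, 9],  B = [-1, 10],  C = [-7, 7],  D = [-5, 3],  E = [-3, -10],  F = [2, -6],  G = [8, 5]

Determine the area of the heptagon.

166.5

Σ = (49) + (63) + (14) + (59) + (38) + (58) + (52) = 333
Area = |Σ|/2 = 166.5.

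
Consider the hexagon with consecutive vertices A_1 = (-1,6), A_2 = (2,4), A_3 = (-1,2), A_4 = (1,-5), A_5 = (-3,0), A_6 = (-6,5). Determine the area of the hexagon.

Σ = (-16) + (8) + (3) + (-15) + (-15) + (-31) = -66
Area = |Σ|/2 = 33.

33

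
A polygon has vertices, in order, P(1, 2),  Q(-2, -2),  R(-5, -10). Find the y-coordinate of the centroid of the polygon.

-10/3

Apply Gauss's area formula. First the cross-terms c_i = x_i·y_{i+1} − x_{i+1}·y_i:
  2, 10, 0  ⇒  2A = 12, A = 6.
Then Σ (y_i + y_{i+1})·c_i = -120, so ȳ = -120 / (6·6) = -10/3.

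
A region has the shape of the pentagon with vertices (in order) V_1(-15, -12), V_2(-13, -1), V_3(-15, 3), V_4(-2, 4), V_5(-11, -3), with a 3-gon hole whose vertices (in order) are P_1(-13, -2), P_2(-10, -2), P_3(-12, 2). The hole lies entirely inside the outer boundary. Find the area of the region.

Outer boundary:
Σ = (-141) + (-54) + (-54) + (50) + (87) = -112
Area = |Σ|/2 = 56.
Hole:
Σ = (6) + (-44) + (50) = 12
Area = |Σ|/2 = 6.
Net area = 56 − 6 = 50.

50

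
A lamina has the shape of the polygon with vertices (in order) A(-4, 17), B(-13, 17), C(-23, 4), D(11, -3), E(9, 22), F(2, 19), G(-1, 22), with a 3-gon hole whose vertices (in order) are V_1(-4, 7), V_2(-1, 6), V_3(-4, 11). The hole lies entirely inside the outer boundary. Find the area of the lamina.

517.5

Outer boundary:
Σ = (153) + (339) + (25) + (269) + (127) + (63) + (71) = 1047
Area = |Σ|/2 = 523.5.
Hole:
Cross-terms: -17, 13, 16  ⇒  Σ = 12
Area = |Σ|/2 = 6.
Net area = 523.5 − 6 = 517.5.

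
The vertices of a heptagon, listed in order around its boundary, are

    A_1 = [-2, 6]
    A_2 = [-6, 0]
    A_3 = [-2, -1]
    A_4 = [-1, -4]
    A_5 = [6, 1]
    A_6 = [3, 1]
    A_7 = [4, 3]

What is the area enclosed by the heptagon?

55

Apply the shoelace (surveyor's) formula: 2A = Σ (x_i·y_{i+1} − x_{i+1}·y_i), indices taken mod 7.
Cross-terms: 36, 6, 7, 23, 3, 5, 30  ⇒  Σ = 110
Area = |Σ|/2 = 55.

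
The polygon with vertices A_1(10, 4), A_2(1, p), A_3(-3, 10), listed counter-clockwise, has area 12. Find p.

Write out the shoelace sum; only the two edges meeting at A_2 involve p:
2·Area = [(10·p − 1·4) + (1·10 − (-3)·p)] + -112
       = 13·p + -106 = 24
⇒ p = 10.

10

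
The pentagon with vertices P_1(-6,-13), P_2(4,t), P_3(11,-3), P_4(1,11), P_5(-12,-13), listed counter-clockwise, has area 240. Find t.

The doubled signed area Σ (x_i y_{i+1} − x_{i+1} y_i) is linear in t.
With t=0 it equals 361; the coefficient of t is -17 (from the two edges through P_2).
So -17·t + 361 = 2·240 = 480 ⇒ t = -7.

-7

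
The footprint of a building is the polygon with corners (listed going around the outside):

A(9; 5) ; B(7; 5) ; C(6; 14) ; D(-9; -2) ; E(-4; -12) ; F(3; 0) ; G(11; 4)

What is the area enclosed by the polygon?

179.5

Apply the surveyor's formula: 2A = Σ (x_i·y_{i+1} − x_{i+1}·y_i), indices taken mod 7.
Σ = (10) + (68) + (114) + (100) + (36) + (12) + (19) = 359
Area = |Σ|/2 = 179.5.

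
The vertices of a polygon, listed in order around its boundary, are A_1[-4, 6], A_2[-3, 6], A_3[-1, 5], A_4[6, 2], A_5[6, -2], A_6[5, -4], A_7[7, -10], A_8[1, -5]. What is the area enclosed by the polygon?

73

Cross-terms: -6, -9, -32, -24, -14, -22, -25, -14  ⇒  Σ = -146
Area = |Σ|/2 = 73.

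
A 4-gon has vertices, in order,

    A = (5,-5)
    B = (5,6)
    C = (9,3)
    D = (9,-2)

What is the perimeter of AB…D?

26

|AB| = √((0)² + (11)²) = √121 = 11
|BC| = √((4)² + (-3)²) = √25 = 5
|CD| = √((0)² + (-5)²) = √25 = 5
|DA| = √((-4)² + (-3)²) = √25 = 5
Perimeter = 11 + 5 + 5 + 5 = 26.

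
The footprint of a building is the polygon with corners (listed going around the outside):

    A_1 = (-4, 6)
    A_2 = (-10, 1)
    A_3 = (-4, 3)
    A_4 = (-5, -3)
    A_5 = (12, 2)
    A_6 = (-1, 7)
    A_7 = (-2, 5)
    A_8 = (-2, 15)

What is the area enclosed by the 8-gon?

103

Apply the shoelace formula: 2A = Σ (x_i·y_{i+1} − x_{i+1}·y_i), indices taken mod 8.
Cross-terms: 56, -26, 27, 26, 86, 9, -20, 48  ⇒  Σ = 206
Area = |Σ|/2 = 103.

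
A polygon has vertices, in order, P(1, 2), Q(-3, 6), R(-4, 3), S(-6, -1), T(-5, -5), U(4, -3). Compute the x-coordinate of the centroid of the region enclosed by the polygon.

-151/90

Apply Gauss's area formula. First the cross-terms c_i = x_i·y_{i+1} − x_{i+1}·y_i:
  12, 15, 22, 25, 35, 11  ⇒  2A = 120, A = 60.
Then Σ (x_i + x_{i+1})·c_i = -604, so x̄ = -604 / (6·60) = -151/90.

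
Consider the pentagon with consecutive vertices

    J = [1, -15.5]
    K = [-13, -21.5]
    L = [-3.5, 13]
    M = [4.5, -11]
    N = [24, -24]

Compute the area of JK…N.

Apply the surveyor's formula: 2A = Σ (x_i·y_{i+1} − x_{i+1}·y_i), indices taken mod 5.
Cross-terms: -223, -244.25, -20, 156, -348  ⇒  Σ = -679.25
Area = |Σ|/2 = 339.625.

339.625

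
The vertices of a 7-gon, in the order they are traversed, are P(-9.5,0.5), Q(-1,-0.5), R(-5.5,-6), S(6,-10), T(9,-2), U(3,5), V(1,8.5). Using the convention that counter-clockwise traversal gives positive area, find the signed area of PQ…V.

P→Q: (-9.5)(-0.5) − (-1)(0.5) = 5.25
Q→R: (-1)(-6) − (-5.5)(-0.5) = 3.25
R→S: (-5.5)(-10) − (6)(-6) = 91
S→T: (6)(-2) − (9)(-10) = 78
T→U: (9)(5) − (3)(-2) = 51
U→V: (3)(8.5) − (1)(5) = 20.5
V→P: (1)(0.5) − (-9.5)(8.5) = 81.25
Σ = 330.25
Signed area = Σ/2 = 165.125 (positive ⇒ counter-clockwise traversal).

165.125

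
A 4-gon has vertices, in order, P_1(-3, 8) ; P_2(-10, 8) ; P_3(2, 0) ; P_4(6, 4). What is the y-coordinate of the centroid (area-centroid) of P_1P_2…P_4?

380/81

Apply Gauss's area formula. First the cross-terms c_i = x_i·y_{i+1} − x_{i+1}·y_i:
  56, -16, 8, 60  ⇒  2A = 108, A = 54.
Then Σ (y_i + y_{i+1})·c_i = 1520, so ȳ = 1520 / (6·54) = 380/81.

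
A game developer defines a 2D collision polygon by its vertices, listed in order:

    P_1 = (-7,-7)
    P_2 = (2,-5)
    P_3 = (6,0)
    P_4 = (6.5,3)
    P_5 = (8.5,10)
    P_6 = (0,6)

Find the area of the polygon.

Cross-terms: 49, 30, 18, 39.5, 51, 42  ⇒  Σ = 229.5
Area = |Σ|/2 = 114.75.

114.75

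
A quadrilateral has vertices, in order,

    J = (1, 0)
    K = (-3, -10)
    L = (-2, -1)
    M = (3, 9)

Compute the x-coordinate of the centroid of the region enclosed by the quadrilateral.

Apply the surveyor's formula. First the cross-terms c_i = x_i·y_{i+1} − x_{i+1}·y_i:
  -10, -17, -15, -9  ⇒  2A = -51, A = -25.5.
Then Σ (x_i + x_{i+1})·c_i = 54, so x̄ = 54 / (6·(-25.5)) = -6/17.

-6/17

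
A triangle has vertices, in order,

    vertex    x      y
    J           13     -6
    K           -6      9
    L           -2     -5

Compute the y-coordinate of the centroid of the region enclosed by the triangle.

-2/3

Apply the shoelace (surveyor's) formula. First the cross-terms c_i = x_i·y_{i+1} − x_{i+1}·y_i:
  81, 48, 77  ⇒  2A = 206, A = 103.
Then Σ (y_i + y_{i+1})·c_i = -412, so ȳ = -412 / (6·103) = -2/3.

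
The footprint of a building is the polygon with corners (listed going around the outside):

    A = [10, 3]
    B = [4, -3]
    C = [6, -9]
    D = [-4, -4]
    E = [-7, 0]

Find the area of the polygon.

84.5

Σ = (-42) + (-18) + (-60) + (-28) + (-21) = -169
Area = |Σ|/2 = 84.5.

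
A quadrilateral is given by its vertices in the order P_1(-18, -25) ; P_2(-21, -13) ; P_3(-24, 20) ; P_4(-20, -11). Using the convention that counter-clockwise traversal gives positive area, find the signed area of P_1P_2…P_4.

-28.5

Apply the shoelace formula: 2A = Σ (x_i·y_{i+1} − x_{i+1}·y_i), indices taken mod 4.
Cross-terms: -291, -732, 664, 302  ⇒  Σ = -57
Signed area = Σ/2 = -28.5 (negative ⇒ clockwise traversal).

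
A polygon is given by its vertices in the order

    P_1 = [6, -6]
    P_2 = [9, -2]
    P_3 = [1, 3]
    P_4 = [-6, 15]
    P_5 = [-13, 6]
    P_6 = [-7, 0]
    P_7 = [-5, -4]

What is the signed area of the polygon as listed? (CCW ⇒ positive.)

193.5

Apply Gauss's area formula: 2A = Σ (x_i·y_{i+1} − x_{i+1}·y_i), indices taken mod 7.
Σ = (42) + (29) + (33) + (159) + (42) + (28) + (54) = 387
Signed area = Σ/2 = 193.5 (positive ⇒ counter-clockwise traversal).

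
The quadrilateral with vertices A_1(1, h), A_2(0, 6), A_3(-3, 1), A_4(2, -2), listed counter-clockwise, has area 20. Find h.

5

The doubled signed area Σ (x_i y_{i+1} − x_{i+1} y_i) is linear in h.
With h=0 it equals 30; the coefficient of h is 2 (from the two edges through A_1).
So 2·h + 30 = 2·20 = 40 ⇒ h = 5.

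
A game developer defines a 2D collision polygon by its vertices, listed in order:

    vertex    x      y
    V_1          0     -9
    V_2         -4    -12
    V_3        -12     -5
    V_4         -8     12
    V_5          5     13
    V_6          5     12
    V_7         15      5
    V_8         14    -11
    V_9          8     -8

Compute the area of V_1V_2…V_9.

499.5

Apply Gauss's area formula: 2A = Σ (x_i·y_{i+1} − x_{i+1}·y_i), indices taken mod 9.
Σ = (-36) + (-124) + (-184) + (-164) + (-5) + (-155) + (-235) + (-24) + (-72) = -999
Area = |Σ|/2 = 499.5.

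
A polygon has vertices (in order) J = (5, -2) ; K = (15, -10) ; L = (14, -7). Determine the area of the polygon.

Cross-terms: -20, 35, 7  ⇒  Σ = 22
Area = |Σ|/2 = 11.

11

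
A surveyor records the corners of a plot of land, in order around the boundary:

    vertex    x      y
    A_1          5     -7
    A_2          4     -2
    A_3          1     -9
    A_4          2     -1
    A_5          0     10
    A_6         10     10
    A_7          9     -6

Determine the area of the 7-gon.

131

Apply the shoelace formula: 2A = Σ (x_i·y_{i+1} − x_{i+1}·y_i), indices taken mod 7.
Cross-terms: 18, -34, 17, 20, -100, -150, -33  ⇒  Σ = -262
Area = |Σ|/2 = 131.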